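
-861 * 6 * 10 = -51660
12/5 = 2.40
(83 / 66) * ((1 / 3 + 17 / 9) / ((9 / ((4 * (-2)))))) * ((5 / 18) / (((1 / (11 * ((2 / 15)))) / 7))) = -46480 / 6561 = -7.08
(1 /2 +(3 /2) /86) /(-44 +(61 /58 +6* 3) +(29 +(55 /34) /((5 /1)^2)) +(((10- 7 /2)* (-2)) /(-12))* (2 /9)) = 5923395 /49878538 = 0.12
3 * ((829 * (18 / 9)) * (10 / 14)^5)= 15543750 / 16807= 924.84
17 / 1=17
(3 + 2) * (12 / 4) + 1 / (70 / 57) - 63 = -3303 / 70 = -47.19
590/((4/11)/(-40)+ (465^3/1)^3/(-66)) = -16225/423511623525787185058594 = -0.00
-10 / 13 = -0.77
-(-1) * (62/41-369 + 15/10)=-30011/82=-365.99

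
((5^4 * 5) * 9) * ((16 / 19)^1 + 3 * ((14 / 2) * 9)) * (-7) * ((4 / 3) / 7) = -135262500 / 19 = -7119078.95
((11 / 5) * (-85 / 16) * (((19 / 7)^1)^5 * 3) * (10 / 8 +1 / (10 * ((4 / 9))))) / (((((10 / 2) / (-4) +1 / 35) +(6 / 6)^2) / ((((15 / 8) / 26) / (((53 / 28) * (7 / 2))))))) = 1229346012015 / 3282109376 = 374.56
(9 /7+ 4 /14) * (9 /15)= 33 /35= 0.94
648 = 648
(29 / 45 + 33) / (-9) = -1514 / 405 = -3.74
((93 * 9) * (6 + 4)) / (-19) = -440.53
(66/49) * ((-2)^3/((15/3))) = -528/245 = -2.16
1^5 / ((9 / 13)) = 13 / 9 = 1.44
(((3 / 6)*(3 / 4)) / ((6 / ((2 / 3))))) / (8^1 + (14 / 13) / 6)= 13 / 2552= 0.01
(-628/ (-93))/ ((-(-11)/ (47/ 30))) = 14758/ 15345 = 0.96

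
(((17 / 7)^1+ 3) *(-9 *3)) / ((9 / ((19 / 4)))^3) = -130321 / 6048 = -21.55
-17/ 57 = -0.30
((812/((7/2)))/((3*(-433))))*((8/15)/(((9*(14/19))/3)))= -17632/409185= -0.04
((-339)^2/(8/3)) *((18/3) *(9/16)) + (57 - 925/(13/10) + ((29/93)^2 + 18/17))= 17712800680349/122331456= 144793.51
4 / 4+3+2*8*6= 100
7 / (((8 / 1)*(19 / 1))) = 7 / 152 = 0.05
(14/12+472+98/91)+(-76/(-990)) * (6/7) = 4747837/10010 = 474.31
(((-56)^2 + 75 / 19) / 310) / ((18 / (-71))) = -4235789 / 106020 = -39.95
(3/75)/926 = 1/23150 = 0.00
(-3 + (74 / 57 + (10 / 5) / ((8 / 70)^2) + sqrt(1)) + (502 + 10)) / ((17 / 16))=605954 / 969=625.34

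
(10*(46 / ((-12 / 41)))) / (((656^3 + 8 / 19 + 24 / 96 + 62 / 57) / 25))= -8958500 / 64364495249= -0.00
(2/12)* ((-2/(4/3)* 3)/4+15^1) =37/16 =2.31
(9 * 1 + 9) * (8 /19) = 144 /19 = 7.58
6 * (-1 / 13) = -6 / 13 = -0.46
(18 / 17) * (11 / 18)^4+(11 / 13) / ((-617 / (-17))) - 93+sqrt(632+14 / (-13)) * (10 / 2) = 32.76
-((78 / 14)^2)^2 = -963.53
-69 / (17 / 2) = -138 / 17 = -8.12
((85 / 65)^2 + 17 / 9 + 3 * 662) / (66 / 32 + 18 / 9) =9683776 / 19773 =489.75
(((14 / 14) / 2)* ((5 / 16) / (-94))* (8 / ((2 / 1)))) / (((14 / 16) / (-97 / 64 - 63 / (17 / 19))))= 0.55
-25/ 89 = -0.28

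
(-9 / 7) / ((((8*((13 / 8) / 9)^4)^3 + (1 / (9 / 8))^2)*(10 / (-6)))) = 1023490369077469249536 / 1048294563367835765555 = 0.98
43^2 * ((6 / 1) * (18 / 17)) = 199692 / 17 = 11746.59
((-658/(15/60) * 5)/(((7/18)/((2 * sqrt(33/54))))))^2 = 2799244800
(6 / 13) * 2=0.92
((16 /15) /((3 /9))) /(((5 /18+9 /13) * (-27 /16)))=-6656 /3405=-1.95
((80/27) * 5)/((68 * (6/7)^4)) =0.40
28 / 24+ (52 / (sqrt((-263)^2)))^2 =1.21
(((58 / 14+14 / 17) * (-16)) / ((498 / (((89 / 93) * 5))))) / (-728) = 87665 / 83589051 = 0.00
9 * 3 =27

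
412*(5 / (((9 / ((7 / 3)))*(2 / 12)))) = 28840 / 9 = 3204.44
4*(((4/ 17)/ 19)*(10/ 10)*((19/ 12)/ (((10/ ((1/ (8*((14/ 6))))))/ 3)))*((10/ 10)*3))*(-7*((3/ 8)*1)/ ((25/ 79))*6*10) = -6399/ 3400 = -1.88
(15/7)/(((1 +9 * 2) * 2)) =0.06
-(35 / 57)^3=-42875 / 185193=-0.23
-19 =-19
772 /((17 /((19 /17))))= 14668 /289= 50.75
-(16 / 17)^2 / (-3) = 0.30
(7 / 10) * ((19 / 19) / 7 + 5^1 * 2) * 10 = 71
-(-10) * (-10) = -100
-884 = -884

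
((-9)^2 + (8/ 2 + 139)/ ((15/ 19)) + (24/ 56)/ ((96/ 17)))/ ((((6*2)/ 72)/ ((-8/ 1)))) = -881023/ 70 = -12586.04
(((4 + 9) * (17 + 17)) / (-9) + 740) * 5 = 31090 / 9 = 3454.44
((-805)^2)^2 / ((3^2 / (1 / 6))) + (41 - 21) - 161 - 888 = 7776598982.57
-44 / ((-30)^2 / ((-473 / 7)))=5203 / 1575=3.30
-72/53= -1.36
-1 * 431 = -431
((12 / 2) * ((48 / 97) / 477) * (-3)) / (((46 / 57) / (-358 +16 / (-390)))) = 8.28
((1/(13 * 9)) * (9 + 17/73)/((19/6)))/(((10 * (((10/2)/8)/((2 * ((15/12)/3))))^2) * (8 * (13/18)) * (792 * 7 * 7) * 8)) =0.00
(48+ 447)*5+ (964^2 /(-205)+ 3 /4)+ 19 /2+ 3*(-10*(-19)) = -1211879 /820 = -1477.90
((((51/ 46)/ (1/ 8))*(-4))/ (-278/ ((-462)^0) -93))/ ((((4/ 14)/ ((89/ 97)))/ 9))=326808/ 118243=2.76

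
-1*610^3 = -226981000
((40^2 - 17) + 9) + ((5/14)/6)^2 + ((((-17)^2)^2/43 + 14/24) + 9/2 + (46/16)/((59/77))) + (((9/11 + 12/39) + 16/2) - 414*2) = 6973843420657/2559853296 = 2724.31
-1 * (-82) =82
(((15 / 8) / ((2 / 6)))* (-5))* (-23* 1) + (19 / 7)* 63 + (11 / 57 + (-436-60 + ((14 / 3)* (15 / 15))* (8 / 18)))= 1330279 / 4104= 324.14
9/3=3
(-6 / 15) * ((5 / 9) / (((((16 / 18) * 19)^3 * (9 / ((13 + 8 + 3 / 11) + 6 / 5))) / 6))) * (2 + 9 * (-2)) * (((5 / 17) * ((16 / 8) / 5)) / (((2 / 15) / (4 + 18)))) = 25029 / 116603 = 0.21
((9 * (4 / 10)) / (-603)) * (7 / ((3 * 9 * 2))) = -7 / 9045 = -0.00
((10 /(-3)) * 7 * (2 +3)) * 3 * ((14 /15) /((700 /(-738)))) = 1722 /5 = 344.40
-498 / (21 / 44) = -7304 / 7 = -1043.43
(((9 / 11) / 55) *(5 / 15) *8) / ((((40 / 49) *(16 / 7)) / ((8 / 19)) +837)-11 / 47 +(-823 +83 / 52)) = 20119008 / 10038653075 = 0.00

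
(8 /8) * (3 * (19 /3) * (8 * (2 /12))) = 76 /3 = 25.33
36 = 36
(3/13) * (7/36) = 7/156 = 0.04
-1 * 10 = -10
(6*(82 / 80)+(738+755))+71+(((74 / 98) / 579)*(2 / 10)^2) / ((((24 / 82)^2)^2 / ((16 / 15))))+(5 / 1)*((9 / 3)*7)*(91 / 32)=51533830427489 / 27576612000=1868.75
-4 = -4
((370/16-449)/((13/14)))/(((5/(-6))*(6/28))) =166943/65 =2568.35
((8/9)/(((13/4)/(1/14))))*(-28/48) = -4/351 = -0.01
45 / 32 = 1.41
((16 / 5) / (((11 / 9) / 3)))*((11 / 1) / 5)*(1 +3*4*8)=41904 / 25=1676.16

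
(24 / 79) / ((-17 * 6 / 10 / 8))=-320 / 1343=-0.24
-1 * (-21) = 21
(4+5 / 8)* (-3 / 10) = -111 / 80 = -1.39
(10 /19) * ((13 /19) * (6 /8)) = 195 /722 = 0.27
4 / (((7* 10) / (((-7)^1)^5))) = -4802 / 5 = -960.40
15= 15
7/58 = 0.12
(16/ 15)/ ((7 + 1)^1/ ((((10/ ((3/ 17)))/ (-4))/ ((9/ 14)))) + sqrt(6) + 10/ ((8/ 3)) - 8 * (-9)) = 455490112/ 32157908841 - 18126080 * sqrt(6)/ 96473726523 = 0.01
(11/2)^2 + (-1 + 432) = 1845/4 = 461.25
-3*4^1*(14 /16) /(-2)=5.25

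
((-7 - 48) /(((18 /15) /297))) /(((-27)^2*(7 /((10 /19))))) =-1.40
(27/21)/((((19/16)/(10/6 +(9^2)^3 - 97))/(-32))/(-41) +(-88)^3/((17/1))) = -5119689779712/159624030293583233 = -0.00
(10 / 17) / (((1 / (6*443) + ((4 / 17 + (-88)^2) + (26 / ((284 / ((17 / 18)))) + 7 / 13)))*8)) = 18400005 / 1938074441969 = 0.00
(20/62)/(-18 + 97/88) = -880/46097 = -0.02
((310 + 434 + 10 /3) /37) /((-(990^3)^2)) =-1121 /52252148291755500000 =-0.00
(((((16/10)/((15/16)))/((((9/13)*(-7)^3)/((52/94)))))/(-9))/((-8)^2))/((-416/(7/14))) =-13/1566961200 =-0.00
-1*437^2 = -190969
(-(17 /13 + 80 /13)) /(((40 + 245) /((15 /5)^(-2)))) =-97 /33345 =-0.00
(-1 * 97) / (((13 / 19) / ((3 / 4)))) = -5529 / 52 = -106.33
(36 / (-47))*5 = -3.83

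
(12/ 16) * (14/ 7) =3/ 2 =1.50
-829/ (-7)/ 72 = 829/ 504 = 1.64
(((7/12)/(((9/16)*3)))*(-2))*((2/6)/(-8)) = 7/243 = 0.03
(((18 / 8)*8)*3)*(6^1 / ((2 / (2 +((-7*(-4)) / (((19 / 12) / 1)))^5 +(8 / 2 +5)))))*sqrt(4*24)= 2775071357667720*sqrt(6) / 2476099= 2745249211.00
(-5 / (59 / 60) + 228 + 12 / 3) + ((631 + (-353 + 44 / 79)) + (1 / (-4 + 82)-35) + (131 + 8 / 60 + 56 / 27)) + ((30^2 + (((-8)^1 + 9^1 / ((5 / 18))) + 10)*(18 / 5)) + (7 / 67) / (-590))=4459956658822 / 2740318425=1627.53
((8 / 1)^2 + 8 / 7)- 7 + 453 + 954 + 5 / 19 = 194899 / 133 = 1465.41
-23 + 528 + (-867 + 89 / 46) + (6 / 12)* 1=-359.57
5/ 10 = 1/ 2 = 0.50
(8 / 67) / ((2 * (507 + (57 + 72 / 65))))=65 / 615261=0.00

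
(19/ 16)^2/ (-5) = -361/ 1280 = -0.28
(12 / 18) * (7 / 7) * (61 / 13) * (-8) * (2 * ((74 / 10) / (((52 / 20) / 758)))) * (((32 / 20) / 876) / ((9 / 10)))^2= -875932672 / 1969614387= -0.44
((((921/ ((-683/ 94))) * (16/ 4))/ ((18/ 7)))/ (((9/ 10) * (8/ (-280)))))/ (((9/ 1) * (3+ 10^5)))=141404200/ 16597397907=0.01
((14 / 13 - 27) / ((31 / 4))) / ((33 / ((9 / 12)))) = -337 / 4433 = -0.08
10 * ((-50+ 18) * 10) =-3200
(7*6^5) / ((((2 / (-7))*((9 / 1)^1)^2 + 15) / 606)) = -76966848 / 19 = -4050886.74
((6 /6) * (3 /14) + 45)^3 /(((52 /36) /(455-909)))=-518178627891 /17836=-29052401.20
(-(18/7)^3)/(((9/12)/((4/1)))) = -31104/343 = -90.68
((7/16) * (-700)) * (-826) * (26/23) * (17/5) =22361885/23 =972255.87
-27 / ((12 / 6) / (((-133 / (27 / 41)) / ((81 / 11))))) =59983 / 162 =370.27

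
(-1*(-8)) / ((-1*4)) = -2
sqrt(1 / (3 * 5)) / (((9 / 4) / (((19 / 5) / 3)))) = 76 * sqrt(15) / 2025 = 0.15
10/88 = 0.11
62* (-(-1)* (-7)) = -434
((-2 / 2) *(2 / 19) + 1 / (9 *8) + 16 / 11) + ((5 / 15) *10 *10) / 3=20857 / 1672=12.47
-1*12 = -12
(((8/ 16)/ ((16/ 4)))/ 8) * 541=541/ 64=8.45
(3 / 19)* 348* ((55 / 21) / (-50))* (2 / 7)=-3828 / 4655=-0.82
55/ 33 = 5/ 3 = 1.67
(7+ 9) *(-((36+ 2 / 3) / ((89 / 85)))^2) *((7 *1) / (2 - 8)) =4895660000 / 213867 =22891.14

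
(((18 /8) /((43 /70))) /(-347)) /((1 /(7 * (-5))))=11025 /29842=0.37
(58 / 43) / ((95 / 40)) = 464 / 817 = 0.57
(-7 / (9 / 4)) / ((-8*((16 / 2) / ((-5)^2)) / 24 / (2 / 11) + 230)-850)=175 / 34908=0.01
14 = 14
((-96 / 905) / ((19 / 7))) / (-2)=336 / 17195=0.02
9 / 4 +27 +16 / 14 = 851 / 28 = 30.39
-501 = -501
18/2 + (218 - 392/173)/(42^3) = 9.00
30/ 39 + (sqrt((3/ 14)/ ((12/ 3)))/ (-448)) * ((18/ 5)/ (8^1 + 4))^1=10/ 13 - 3 * sqrt(42)/ 125440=0.77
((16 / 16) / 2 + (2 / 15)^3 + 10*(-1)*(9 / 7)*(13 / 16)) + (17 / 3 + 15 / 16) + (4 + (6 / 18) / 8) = 265271 / 378000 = 0.70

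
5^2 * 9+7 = 232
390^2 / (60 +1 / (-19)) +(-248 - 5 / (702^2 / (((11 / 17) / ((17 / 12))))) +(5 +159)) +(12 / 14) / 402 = 13655309086520 / 5566262247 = 2453.23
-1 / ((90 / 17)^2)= -289 / 8100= -0.04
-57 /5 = -11.40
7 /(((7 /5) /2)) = 10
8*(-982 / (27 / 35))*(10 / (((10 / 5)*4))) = -343700 / 27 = -12729.63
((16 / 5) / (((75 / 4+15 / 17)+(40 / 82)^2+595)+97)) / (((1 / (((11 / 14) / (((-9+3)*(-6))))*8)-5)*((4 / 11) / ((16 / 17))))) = 6508832 / 406862355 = 0.02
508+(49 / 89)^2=4026269 / 7921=508.30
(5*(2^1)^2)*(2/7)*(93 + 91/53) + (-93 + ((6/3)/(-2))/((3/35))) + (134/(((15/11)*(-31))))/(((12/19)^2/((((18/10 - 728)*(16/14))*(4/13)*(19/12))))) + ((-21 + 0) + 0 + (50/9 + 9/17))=2672589878039/735283575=3634.77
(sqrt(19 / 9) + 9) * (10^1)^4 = 10000 * sqrt(19) / 3 + 90000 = 104529.66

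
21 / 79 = 0.27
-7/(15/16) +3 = -67/15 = -4.47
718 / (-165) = -718 / 165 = -4.35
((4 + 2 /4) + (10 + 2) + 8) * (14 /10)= 343 /10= 34.30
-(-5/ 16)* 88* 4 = 110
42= 42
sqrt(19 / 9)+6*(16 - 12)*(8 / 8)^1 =sqrt(19) / 3+24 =25.45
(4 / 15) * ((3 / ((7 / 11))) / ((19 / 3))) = 132 / 665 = 0.20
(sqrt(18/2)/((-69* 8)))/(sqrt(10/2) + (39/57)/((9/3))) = 741/2957984 - 3249* sqrt(5)/2957984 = -0.00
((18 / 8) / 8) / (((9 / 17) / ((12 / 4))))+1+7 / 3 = 473 / 96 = 4.93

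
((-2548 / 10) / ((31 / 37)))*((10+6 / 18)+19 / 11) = -18760924 / 5115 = -3667.82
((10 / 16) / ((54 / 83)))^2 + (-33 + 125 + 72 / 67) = 1175326339 / 12503808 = 94.00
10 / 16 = 5 / 8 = 0.62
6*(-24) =-144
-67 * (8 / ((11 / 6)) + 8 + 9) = -15745 / 11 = -1431.36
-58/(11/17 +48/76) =-18734/413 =-45.36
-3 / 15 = -1 / 5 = -0.20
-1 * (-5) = 5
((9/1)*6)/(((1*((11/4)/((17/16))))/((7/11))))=13.28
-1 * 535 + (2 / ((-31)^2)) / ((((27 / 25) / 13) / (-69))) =-4642165 / 8649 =-536.73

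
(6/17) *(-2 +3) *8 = 48/17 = 2.82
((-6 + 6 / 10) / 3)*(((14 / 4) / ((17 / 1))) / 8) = -63 / 1360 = -0.05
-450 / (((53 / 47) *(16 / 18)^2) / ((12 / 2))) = -2569725 / 848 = -3030.34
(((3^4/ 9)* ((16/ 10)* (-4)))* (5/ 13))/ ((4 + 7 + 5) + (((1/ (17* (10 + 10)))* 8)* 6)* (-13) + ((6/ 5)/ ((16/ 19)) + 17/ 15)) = -117504/ 88699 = -1.32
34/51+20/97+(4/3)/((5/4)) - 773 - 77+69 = -1133533/1455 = -779.06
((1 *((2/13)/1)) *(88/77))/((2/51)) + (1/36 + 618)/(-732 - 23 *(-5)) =7037837/2021292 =3.48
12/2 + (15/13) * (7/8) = 729/104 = 7.01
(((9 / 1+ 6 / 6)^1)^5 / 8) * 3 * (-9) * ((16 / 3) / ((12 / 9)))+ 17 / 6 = -8099983 / 6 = -1349997.17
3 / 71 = 0.04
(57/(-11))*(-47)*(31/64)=83049/704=117.97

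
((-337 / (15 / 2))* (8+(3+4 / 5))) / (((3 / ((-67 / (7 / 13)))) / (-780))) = -1801081672 / 105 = -17153158.78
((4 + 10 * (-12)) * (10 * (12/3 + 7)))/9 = -12760/9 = -1417.78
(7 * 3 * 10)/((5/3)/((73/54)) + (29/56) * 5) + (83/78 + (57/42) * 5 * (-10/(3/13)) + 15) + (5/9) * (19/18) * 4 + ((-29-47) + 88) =-9614323193/46068750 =-208.70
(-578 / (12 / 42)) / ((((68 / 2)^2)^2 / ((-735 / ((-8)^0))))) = 5145 / 4624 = 1.11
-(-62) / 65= 0.95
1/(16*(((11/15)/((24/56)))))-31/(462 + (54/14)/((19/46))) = -141161/4826976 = -0.03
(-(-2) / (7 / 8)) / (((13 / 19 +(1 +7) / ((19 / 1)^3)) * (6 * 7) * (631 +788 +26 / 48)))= 438976 / 7847760081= 0.00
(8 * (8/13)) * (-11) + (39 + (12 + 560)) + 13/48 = 347641/624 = 557.12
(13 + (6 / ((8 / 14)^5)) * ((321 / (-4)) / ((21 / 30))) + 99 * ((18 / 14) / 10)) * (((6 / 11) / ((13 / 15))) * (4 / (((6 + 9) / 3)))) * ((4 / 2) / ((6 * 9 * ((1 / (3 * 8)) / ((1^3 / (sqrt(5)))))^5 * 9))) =-84558143232 * sqrt(5) / 56875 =-3324444.07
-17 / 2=-8.50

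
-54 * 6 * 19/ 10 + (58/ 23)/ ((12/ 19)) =-422009/ 690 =-611.61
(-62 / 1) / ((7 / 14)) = -124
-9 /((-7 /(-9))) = -81 /7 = -11.57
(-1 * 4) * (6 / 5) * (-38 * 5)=912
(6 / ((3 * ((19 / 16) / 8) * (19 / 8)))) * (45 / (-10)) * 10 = -92160 / 361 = -255.29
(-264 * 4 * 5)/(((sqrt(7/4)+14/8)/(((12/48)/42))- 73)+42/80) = 1871443200/509879- 709632000 * sqrt(7)/509879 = -11.90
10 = 10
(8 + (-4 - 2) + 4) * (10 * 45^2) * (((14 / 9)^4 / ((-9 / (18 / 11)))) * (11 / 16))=-2401000 / 27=-88925.93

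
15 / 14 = 1.07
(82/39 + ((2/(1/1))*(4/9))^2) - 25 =-23279/1053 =-22.11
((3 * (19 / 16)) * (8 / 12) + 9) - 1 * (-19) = 30.38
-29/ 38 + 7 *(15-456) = -117335/ 38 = -3087.76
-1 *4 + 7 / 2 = -1 / 2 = -0.50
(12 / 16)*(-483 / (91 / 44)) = -2277 / 13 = -175.15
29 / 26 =1.12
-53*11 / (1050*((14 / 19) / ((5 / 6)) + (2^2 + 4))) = -11077 / 177240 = -0.06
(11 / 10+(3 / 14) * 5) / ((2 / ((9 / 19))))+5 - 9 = -122 / 35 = -3.49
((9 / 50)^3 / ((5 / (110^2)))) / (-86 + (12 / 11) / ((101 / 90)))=-98000199 / 590412500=-0.17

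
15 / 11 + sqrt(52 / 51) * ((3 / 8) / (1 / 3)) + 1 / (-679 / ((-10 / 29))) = 3 * sqrt(663) / 68 + 295475 / 216601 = 2.50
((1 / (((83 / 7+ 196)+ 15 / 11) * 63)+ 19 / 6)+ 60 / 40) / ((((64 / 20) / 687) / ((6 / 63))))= 154948499 / 1623888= 95.42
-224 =-224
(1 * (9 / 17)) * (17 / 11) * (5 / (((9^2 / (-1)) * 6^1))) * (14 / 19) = -35 / 5643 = -0.01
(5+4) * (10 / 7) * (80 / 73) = 7200 / 511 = 14.09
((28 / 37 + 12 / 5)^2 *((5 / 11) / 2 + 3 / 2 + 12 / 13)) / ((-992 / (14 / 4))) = -14137837 / 151719425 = -0.09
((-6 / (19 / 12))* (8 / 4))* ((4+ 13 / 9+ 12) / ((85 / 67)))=-168304 / 1615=-104.21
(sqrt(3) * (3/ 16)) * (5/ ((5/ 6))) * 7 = 63 * sqrt(3)/ 8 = 13.64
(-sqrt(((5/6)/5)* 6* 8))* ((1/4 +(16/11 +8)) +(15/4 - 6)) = -164* sqrt(2)/11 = -21.08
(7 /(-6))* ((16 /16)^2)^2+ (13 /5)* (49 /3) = 413 /10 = 41.30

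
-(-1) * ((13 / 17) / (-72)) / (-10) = 0.00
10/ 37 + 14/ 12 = 319/ 222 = 1.44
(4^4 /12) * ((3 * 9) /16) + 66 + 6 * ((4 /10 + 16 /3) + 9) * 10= 986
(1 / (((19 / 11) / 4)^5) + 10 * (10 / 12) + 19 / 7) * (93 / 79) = 125168565832 / 1369282747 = 91.41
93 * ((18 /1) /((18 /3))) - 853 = -574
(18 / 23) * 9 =7.04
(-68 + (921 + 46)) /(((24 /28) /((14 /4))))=44051 /12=3670.92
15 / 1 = 15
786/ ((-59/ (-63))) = 49518/ 59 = 839.29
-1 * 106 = -106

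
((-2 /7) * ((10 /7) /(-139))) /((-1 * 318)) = -10 /1082949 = -0.00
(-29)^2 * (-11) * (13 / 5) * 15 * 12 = -4329468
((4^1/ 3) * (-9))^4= 20736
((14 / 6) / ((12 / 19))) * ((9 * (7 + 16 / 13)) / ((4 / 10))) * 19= 12999.47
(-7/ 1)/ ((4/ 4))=-7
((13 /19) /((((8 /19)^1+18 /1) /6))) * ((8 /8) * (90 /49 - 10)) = -624 /343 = -1.82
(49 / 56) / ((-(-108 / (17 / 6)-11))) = 119 / 6680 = 0.02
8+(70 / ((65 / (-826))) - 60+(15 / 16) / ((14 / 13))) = -2739225 / 2912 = -940.67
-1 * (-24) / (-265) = -24 / 265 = -0.09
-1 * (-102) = 102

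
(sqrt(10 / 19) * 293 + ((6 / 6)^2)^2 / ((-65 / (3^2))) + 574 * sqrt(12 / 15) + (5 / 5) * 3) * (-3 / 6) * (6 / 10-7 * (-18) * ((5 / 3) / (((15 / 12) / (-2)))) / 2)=77841 / 325 + 245241 * sqrt(190) / 190 + 480438 * sqrt(5) / 25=61002.84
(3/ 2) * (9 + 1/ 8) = 13.69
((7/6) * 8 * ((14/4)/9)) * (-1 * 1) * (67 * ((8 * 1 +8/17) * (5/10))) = -52528/51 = -1029.96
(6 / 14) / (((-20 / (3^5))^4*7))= 10460353203 / 7840000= 1334.23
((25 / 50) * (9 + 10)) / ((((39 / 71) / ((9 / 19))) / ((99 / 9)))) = 2343 / 26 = 90.12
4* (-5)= -20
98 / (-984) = -49 / 492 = -0.10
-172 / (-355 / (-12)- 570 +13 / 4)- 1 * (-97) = 313663 / 3223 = 97.32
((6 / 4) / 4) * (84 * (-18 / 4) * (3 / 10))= -42.52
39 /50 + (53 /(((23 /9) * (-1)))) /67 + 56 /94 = 3861103 /3621350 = 1.07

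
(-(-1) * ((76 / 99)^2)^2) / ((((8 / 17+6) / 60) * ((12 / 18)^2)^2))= 70894624 / 4348377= 16.30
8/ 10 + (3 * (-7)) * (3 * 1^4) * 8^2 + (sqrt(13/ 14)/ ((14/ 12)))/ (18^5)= -20156/ 5 + sqrt(182)/ 30862944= -4031.20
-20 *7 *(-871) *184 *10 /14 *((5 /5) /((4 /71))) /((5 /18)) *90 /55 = 1675778661.82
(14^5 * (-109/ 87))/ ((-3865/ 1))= 174.34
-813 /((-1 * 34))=813 /34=23.91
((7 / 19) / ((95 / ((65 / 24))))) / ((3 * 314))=91 / 8161488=0.00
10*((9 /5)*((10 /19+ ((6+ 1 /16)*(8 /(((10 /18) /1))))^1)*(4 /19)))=332.82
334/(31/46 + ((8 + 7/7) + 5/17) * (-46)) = -261188/333801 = -0.78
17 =17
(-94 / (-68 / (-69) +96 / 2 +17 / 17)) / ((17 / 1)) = -6486 / 58633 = -0.11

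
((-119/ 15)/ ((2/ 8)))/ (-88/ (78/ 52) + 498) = -238/ 3295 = -0.07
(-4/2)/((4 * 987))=-1/1974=-0.00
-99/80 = -1.24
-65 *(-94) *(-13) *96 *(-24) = 183006720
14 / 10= 7 / 5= 1.40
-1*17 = -17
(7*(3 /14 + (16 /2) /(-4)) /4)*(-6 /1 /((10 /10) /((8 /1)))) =150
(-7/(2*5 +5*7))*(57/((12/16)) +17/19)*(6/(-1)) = 6818/95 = 71.77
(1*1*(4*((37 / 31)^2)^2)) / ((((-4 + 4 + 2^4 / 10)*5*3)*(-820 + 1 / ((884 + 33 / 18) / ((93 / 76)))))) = -189262148585 / 458847126483123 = -0.00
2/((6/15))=5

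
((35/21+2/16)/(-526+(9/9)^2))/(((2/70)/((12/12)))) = -43/360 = -0.12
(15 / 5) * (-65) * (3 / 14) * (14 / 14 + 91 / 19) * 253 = -8140275 / 133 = -61205.08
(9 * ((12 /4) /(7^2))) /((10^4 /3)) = 81 /490000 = 0.00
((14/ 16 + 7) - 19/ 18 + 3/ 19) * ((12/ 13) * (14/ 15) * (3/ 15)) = 1.20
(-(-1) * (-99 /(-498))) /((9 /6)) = 11 /83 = 0.13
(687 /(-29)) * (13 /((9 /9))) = -8931 /29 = -307.97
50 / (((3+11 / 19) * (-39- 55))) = -475 / 3196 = -0.15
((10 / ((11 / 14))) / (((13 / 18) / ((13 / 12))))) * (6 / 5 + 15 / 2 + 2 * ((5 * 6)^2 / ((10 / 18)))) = 62020.64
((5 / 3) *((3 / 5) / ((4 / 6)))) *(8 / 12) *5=5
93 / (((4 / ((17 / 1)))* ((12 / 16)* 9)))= 527 / 9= 58.56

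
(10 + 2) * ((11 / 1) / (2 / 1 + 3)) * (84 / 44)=50.40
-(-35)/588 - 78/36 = -59/28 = -2.11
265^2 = 70225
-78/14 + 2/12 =-227/42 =-5.40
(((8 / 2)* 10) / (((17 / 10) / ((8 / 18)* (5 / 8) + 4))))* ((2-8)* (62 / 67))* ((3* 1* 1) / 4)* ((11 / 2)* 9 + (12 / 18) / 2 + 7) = -23821.10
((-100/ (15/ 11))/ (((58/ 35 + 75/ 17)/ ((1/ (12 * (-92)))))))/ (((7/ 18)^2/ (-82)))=-3450150/ 581371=-5.93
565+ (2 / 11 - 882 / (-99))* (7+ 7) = 7615 / 11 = 692.27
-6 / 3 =-2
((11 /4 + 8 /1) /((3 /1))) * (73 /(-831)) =-3139 /9972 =-0.31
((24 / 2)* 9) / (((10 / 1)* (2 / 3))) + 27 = 43.20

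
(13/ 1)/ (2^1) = 13/ 2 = 6.50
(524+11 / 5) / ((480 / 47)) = 51.52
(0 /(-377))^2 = 0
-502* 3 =-1506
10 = 10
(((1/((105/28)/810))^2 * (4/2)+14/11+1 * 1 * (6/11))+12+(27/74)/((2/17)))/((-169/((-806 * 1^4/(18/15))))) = 23550619555/63492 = 370922.63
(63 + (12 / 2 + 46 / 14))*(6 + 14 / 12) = 10879 / 21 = 518.05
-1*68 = -68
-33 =-33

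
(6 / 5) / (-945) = -2 / 1575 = -0.00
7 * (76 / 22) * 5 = 1330 / 11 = 120.91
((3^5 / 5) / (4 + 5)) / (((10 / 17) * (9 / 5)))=51 / 10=5.10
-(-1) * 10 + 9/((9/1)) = 11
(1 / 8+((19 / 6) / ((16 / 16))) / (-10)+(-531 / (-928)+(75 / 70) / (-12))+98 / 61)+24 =153932399 / 5943840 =25.90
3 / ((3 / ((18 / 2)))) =9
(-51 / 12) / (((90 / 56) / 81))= -1071 / 5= -214.20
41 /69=0.59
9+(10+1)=20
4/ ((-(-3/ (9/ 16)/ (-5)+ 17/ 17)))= -60/ 31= -1.94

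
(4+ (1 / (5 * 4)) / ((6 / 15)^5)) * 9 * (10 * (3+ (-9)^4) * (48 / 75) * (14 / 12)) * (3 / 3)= 39182157 / 10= 3918215.70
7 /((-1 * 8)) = -7 /8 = -0.88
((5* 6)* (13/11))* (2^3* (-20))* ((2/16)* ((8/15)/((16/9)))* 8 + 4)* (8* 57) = -122353920/11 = -11123083.64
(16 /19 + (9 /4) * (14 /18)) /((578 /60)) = 2955 /10982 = 0.27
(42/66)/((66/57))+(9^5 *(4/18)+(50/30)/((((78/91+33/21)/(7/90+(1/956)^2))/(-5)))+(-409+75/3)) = 646583657096513/50759091504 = 12738.28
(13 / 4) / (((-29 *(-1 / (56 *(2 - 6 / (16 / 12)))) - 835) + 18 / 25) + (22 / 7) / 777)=-135975 / 34913489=-0.00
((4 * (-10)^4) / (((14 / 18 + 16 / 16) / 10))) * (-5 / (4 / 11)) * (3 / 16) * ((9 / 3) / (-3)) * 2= 4640625 / 4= 1160156.25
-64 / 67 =-0.96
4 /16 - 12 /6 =-7 /4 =-1.75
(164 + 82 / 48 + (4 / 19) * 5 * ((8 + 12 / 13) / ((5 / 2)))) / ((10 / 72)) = 3013773 / 2470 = 1220.15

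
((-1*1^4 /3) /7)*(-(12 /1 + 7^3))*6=710 /7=101.43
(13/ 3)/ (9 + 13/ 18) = 78/ 175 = 0.45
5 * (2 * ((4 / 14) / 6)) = 10 / 21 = 0.48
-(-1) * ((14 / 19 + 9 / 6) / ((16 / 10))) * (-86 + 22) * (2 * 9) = -30600 / 19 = -1610.53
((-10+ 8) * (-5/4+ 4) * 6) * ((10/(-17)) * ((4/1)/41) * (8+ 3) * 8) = 116160/697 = 166.66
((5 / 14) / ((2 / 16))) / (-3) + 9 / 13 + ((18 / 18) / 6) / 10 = -443 / 1820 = -0.24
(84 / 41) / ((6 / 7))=98 / 41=2.39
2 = 2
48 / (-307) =-48 / 307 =-0.16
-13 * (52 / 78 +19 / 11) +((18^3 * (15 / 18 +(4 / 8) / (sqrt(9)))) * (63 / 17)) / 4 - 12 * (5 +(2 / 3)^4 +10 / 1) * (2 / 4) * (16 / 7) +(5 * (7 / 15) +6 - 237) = 174416479 / 35343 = 4934.97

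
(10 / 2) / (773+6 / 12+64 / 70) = 350 / 54209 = 0.01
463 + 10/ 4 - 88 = 755/ 2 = 377.50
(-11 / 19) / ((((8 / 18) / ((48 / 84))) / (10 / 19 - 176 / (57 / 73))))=422994 / 2527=167.39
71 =71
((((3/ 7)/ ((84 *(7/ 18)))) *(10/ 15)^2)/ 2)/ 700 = 1/ 240100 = 0.00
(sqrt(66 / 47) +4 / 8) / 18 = 1 / 36 +sqrt(3102) / 846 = 0.09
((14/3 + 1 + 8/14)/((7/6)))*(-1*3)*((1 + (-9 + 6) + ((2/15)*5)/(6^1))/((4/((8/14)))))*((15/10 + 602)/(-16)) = -2687989/16464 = -163.26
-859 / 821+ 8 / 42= -14755 / 17241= -0.86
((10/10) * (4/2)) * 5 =10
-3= -3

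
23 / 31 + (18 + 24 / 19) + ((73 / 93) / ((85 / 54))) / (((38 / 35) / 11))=250900 / 10013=25.06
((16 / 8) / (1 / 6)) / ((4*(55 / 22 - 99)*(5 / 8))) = -48 / 965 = -0.05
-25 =-25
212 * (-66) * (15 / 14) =-104940 / 7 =-14991.43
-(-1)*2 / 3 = 2 / 3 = 0.67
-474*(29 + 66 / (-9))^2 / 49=-667550 / 147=-4541.16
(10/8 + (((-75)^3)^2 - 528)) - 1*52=711914060185/4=177978515046.25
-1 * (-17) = 17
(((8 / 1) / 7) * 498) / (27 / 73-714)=-96944 / 121555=-0.80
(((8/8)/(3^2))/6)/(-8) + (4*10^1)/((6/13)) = 37439/432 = 86.66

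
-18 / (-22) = 9 / 11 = 0.82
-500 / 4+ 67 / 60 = -7433 / 60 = -123.88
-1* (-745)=745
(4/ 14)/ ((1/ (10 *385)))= 1100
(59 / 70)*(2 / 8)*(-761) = -44899 / 280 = -160.35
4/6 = 2/3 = 0.67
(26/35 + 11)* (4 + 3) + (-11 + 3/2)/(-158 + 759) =493927/6010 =82.18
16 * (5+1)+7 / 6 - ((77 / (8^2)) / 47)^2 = 2637492869 / 27144192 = 97.17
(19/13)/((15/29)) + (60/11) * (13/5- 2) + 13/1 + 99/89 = 3858329/190905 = 20.21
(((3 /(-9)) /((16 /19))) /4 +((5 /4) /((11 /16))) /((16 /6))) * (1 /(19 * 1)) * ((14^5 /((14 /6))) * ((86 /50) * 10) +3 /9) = 73205074763 /601920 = 121619.28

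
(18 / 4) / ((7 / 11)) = 99 / 14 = 7.07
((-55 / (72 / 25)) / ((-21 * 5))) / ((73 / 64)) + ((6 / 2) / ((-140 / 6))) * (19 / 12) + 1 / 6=0.12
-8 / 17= -0.47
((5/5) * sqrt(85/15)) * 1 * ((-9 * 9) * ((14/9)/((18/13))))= -91 * sqrt(51)/3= -216.62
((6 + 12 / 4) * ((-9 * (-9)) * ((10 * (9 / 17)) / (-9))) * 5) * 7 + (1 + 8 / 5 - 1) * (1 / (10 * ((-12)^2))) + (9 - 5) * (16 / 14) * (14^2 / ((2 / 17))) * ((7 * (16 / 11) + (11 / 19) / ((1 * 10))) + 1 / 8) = 204425223433 / 3197700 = 63928.83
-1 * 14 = -14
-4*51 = -204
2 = 2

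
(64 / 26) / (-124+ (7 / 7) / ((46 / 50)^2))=-16928 / 844623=-0.02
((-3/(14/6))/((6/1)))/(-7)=3/98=0.03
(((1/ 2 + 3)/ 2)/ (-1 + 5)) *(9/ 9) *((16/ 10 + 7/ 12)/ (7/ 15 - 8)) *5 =-4585/ 7232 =-0.63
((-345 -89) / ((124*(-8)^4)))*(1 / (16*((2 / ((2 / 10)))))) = -7 / 1310720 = -0.00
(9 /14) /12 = 3 /56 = 0.05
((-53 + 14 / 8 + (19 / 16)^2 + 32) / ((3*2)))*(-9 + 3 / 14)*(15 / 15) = 187247 / 7168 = 26.12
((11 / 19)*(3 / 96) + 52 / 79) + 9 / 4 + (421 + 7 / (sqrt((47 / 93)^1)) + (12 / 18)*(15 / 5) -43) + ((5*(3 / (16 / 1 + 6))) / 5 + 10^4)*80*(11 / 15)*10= 7*sqrt(4371) / 47 + 845429905831 / 144096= 5867139.44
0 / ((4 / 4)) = 0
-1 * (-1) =1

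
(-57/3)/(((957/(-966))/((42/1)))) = 256956/319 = 805.50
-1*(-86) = 86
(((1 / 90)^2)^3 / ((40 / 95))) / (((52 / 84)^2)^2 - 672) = -0.00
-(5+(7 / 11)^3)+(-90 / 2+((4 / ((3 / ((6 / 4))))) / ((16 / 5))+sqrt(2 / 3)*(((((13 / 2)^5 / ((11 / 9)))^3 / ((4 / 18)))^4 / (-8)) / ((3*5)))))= -1413314387221070078088290088236771193473266045953037716291516058331952772760718249*sqrt(6) / 2315751402361599794041425693245440-528489 / 10648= -1494935549340686755517406000000000000000000000000.00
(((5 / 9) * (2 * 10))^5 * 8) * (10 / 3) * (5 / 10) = 400000000000 / 177147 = 2258011.71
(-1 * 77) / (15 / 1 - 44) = 77 / 29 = 2.66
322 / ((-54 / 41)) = -6601 / 27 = -244.48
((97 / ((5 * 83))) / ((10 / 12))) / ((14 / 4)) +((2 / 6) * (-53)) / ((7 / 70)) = -7694758 / 43575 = -176.59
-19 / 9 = -2.11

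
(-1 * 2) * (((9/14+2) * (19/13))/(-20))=703/1820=0.39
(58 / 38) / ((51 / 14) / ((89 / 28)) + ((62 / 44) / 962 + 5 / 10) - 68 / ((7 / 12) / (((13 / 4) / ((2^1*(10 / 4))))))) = -1911849940 / 92846950723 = -0.02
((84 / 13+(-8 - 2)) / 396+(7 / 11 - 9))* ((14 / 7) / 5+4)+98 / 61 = -1257281 / 35685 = -35.23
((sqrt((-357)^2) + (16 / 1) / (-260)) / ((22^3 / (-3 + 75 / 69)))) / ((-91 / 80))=0.06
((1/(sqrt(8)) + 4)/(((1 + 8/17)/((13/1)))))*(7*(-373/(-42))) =82433*sqrt(2)/600 + 164866/75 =2392.51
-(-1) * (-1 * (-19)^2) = -361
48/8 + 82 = 88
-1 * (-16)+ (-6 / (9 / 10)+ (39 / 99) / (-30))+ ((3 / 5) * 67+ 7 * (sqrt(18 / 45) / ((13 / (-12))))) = 9805 / 198- 84 * sqrt(10) / 65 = 45.43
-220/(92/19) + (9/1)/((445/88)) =-446809/10235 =-43.66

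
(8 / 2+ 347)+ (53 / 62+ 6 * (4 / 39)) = 284091 / 806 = 352.47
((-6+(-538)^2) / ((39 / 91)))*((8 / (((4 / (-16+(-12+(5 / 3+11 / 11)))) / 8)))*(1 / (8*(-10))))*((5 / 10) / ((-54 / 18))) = -570300.06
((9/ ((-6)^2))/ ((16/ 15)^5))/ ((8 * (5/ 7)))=1063125/ 33554432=0.03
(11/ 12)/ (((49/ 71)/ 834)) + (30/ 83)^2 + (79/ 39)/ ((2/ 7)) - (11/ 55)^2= 366946411646/ 329121975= 1114.93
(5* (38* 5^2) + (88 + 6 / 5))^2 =585446416 / 25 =23417856.64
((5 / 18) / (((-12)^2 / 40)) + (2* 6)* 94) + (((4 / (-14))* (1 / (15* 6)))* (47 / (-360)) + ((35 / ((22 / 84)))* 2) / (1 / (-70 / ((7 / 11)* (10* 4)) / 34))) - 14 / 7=2129177849 / 1927800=1104.46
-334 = -334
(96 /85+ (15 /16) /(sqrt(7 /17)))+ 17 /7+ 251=256.02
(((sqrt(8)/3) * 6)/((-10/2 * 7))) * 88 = -352 * sqrt(2)/35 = -14.22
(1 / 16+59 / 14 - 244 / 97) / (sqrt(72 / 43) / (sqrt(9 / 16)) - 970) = -0.00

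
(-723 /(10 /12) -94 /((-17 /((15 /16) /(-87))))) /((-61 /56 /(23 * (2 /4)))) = 9160.21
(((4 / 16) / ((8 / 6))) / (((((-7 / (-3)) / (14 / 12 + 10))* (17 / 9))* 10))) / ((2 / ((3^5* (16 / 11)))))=439587 / 52360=8.40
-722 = -722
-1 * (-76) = 76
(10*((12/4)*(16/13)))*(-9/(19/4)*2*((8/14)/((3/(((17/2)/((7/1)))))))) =-391680/12103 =-32.36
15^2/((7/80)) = 18000/7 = 2571.43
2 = 2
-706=-706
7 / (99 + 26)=7 / 125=0.06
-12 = -12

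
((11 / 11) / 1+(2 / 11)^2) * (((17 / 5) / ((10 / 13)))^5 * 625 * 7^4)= 1265766299207501 / 484000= 2615219626.46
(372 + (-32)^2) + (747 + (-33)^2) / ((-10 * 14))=48401 / 35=1382.89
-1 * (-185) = 185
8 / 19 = 0.42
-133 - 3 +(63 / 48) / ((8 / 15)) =-17093 / 128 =-133.54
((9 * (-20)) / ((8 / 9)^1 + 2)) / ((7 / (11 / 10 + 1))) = -243 / 13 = -18.69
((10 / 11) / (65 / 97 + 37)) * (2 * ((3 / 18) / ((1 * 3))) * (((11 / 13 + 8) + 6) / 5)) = 18721 / 2351349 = 0.01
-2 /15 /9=-2 /135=-0.01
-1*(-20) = 20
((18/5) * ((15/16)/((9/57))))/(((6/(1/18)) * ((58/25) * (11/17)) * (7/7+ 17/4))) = 8075/321552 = 0.03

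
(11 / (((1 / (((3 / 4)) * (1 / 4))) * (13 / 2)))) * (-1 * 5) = -165 / 104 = -1.59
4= 4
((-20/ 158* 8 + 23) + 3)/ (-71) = -1974/ 5609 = -0.35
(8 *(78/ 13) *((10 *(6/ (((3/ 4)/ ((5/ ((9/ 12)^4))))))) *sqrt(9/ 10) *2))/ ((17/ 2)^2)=1310720 *sqrt(10)/ 2601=1593.56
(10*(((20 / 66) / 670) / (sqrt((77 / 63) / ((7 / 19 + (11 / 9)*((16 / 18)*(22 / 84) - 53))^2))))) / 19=20724500*sqrt(11) / 4978192527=0.01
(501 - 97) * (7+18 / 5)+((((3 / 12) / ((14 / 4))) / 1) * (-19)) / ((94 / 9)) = 28177337 / 6580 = 4282.27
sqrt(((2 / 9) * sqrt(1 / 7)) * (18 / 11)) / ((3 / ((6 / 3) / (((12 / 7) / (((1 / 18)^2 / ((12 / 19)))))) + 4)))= 8495 * sqrt(11) * 7^(3 / 4) / 244944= 0.50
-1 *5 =-5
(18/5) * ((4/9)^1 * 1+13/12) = 11/2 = 5.50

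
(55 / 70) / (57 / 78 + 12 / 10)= 715 / 1757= 0.41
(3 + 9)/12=1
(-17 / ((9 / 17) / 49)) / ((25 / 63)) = -99127 / 25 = -3965.08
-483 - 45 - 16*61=-1504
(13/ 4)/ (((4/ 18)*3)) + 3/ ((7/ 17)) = 681/ 56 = 12.16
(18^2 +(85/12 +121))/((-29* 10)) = -1085/696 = -1.56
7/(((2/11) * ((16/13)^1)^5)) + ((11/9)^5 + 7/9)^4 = 4196393922951588562208597273/25496472432792156348874752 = 164.59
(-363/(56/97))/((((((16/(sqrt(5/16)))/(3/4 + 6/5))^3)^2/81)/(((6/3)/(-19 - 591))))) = 10035777412054251/600949075277250560000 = 0.00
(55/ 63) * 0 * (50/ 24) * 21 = 0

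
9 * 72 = 648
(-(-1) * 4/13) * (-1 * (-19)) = 76/13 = 5.85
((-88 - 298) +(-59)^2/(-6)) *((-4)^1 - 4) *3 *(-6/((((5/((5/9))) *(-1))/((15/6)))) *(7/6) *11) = 4463690/9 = 495965.56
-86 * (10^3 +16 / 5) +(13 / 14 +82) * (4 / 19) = -57361398 / 665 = -86257.74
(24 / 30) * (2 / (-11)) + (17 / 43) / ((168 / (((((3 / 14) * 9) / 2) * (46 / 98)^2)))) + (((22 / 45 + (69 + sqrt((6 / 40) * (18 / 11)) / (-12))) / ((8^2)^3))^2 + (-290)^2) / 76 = 20837390610719044756172842501 / 18832926994748371736985600-3127 * sqrt(330) / 51704534296166400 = 1106.43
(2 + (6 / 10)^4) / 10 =1331 / 6250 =0.21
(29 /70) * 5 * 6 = 87 /7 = 12.43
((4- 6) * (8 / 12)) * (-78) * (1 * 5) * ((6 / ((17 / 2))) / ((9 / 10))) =20800 / 51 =407.84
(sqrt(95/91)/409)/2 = sqrt(8645)/74438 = 0.00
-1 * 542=-542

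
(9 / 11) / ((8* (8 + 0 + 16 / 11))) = 9 / 832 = 0.01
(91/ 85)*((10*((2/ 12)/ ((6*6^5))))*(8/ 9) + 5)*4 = 14329315/ 669222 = 21.41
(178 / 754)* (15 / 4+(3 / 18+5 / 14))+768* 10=7681.01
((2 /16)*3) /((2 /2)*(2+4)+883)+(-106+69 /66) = -8210771 /78232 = -104.95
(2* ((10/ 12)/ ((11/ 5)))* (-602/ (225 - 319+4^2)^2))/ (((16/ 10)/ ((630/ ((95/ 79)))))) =-20806625/ 847704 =-24.54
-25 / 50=-1 / 2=-0.50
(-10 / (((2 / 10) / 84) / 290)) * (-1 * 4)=4872000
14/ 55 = 0.25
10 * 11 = 110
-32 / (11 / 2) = -64 / 11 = -5.82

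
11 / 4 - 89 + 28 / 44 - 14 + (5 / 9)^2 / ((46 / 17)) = -8156179 / 81972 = -99.50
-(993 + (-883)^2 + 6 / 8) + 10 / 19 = -59331849 / 76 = -780682.22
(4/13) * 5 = 20/13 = 1.54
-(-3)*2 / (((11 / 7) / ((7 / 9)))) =98 / 33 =2.97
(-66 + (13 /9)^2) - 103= -13520 /81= -166.91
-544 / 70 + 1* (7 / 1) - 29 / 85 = -662 / 595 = -1.11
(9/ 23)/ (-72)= -1/ 184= -0.01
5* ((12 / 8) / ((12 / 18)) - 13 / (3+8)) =235 / 44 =5.34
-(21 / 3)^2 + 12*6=23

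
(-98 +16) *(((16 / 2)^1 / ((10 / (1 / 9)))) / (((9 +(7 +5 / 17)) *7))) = -5576 / 87255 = -0.06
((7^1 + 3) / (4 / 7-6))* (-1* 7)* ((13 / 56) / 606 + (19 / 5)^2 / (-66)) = -14267687 / 5066160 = -2.82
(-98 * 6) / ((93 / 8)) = -1568 / 31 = -50.58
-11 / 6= -1.83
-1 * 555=-555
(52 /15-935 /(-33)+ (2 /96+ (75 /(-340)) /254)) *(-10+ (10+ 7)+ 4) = 181366163 /518160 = 350.02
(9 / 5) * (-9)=-81 / 5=-16.20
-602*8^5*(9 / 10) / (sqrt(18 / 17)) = -14794752*sqrt(34) / 5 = -17253497.44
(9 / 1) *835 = 7515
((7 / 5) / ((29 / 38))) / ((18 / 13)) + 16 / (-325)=108209 / 84825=1.28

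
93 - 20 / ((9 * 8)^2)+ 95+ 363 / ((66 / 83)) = 835267 / 1296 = 644.50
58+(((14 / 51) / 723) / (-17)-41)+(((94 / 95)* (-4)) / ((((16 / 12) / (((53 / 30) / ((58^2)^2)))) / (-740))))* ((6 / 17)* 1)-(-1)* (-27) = -842361871655987 / 84237018570990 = -10.00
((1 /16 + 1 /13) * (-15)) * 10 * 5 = -10875 /104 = -104.57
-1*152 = -152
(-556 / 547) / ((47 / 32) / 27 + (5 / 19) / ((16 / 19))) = -480384 / 173399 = -2.77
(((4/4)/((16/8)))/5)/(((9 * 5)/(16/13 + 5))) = 9/650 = 0.01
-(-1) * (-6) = -6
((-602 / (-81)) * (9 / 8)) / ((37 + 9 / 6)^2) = 43 / 7623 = 0.01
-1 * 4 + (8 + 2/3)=14/3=4.67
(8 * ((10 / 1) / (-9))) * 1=-80 / 9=-8.89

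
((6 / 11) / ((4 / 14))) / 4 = 21 / 44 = 0.48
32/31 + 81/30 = 1157/310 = 3.73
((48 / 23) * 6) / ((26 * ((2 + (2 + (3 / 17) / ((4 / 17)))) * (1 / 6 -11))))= -0.01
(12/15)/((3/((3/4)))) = 1/5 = 0.20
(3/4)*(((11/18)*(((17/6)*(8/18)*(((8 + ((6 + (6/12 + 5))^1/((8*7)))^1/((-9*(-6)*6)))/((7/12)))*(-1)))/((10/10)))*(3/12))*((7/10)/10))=-54291149/391910400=-0.14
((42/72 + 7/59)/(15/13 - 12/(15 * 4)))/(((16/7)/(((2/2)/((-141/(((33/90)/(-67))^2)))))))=-5472467/80017716395520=-0.00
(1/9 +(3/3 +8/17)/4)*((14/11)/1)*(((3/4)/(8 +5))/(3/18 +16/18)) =0.03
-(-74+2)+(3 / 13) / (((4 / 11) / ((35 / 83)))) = 311907 / 4316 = 72.27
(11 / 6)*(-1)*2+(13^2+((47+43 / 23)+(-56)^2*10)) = 2178620 / 69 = 31574.20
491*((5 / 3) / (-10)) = -491 / 6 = -81.83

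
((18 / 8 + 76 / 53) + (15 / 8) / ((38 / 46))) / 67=47963 / 539752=0.09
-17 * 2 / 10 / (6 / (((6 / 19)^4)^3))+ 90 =995991707412222498 / 11066574595330805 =90.00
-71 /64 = -1.11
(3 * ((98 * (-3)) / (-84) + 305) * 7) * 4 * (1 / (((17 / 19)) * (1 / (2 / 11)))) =984732 / 187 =5265.95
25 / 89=0.28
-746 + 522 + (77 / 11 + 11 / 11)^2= -160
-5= -5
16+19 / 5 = 99 / 5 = 19.80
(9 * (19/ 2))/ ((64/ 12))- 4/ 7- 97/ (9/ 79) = -1685345/ 2016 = -835.98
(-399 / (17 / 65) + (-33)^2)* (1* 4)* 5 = -148440 / 17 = -8731.76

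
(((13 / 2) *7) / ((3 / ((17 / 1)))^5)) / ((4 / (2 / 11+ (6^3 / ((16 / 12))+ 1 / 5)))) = 384649200299 / 35640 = 10792626.27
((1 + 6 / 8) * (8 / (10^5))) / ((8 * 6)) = 7 / 2400000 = 0.00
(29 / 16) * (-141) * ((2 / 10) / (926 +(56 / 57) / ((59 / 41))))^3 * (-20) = 0.00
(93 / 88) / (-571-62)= -31 / 18568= -0.00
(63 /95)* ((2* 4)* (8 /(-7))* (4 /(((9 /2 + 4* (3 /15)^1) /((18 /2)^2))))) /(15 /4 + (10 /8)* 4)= -1492992 /35245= -42.36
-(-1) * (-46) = -46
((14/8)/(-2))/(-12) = 7/96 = 0.07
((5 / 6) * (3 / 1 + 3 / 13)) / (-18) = -35 / 234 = -0.15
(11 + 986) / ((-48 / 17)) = -353.10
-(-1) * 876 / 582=146 / 97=1.51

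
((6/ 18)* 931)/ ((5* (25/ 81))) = 25137/ 125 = 201.10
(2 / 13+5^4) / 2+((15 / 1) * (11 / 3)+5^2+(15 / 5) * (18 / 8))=20765 / 52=399.33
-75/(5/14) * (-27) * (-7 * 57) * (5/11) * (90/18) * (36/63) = -32319000/11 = -2938090.91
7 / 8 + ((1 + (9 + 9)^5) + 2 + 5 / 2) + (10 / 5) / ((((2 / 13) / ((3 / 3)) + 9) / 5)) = 1798875845 / 952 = 1889575.47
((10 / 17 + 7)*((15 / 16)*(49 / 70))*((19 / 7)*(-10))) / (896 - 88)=-0.17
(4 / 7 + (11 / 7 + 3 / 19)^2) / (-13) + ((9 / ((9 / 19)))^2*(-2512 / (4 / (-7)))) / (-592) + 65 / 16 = -364415895043 / 136134544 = -2676.88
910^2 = 828100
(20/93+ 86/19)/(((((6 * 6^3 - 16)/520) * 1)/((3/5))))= 54457/47120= 1.16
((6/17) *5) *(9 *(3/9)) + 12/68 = 93/17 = 5.47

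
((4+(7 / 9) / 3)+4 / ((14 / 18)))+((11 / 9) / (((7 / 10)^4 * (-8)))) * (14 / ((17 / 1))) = 1397741 / 157437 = 8.88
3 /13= 0.23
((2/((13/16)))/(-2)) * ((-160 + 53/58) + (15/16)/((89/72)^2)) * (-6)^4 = 58064936832/229709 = 252776.06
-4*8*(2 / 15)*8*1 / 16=-32 / 15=-2.13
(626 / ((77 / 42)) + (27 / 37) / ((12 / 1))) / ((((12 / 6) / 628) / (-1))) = -87289959 / 814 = -107235.82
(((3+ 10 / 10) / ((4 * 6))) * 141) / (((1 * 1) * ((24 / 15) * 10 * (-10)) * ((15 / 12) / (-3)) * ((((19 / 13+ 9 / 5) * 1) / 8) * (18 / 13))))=7943 / 12720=0.62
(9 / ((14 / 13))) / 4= 117 / 56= 2.09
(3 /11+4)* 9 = 423 /11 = 38.45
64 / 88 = 8 / 11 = 0.73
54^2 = 2916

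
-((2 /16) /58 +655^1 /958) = -152439 /222256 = -0.69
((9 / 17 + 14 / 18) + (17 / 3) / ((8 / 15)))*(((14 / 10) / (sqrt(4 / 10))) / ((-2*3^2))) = -20447*sqrt(10) / 44064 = -1.47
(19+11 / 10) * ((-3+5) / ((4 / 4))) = 201 / 5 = 40.20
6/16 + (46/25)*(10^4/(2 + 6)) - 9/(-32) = 73621/32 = 2300.66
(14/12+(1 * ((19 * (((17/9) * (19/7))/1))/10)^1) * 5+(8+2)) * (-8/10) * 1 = -47.90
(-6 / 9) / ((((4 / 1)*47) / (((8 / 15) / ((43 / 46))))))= -184 / 90945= -0.00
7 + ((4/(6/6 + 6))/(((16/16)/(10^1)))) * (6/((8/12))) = 409/7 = 58.43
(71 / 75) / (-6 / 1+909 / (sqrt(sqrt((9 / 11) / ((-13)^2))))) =568 / 391732778050875+28684 *11^(1 / 4) *sqrt(39) / 391732778050875+18831046 *sqrt(11) / 130577592683625+950967823 *11^(3 / 4) *sqrt(39) / 130577592683625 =0.00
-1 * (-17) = 17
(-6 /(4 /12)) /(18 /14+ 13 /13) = -63 /8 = -7.88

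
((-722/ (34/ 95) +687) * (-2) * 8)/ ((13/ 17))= 27835.08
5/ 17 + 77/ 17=82/ 17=4.82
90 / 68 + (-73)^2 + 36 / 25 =4531999 / 850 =5331.76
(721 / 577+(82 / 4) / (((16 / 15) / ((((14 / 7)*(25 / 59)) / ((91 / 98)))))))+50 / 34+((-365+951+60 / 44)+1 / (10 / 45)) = 612.12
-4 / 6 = -0.67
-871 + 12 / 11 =-9569 / 11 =-869.91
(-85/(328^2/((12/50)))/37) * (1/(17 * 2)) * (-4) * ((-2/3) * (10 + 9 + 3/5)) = -49/6219700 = -0.00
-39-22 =-61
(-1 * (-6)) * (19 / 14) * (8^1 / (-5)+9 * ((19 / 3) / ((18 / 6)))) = 4959 / 35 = 141.69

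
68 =68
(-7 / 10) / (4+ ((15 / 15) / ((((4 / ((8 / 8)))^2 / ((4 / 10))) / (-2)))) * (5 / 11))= -22 / 125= -0.18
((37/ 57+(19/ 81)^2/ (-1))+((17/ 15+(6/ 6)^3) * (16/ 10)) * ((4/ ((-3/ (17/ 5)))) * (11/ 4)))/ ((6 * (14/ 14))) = -6.99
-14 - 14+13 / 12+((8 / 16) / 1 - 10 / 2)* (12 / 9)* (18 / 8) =-485 / 12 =-40.42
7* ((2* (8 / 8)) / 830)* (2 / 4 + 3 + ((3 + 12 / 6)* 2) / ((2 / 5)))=0.48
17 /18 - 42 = -739 /18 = -41.06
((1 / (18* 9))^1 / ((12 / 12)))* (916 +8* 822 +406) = 3949 / 81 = 48.75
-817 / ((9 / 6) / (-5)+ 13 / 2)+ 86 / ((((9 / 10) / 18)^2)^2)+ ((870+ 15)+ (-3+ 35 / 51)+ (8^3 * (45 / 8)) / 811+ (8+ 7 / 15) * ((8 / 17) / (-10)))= 441097875378172 / 32054775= 13760754.06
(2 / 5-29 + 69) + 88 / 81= 16802 / 405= 41.49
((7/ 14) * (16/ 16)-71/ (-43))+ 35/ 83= 18365/ 7138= 2.57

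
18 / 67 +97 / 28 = 7003 / 1876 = 3.73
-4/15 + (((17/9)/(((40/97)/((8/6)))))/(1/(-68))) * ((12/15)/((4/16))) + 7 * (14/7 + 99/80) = -14111021/10800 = -1306.58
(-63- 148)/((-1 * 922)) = 211/922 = 0.23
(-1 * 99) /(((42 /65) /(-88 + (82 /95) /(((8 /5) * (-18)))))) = 86103875 /6384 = 13487.45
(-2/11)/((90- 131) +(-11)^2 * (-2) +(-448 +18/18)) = 1/4015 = 0.00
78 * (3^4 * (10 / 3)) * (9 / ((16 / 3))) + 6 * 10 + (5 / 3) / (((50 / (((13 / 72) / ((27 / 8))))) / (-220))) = 103804811 / 2916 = 35598.36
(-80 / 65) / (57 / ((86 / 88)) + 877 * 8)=-172 / 988637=-0.00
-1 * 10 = -10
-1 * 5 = -5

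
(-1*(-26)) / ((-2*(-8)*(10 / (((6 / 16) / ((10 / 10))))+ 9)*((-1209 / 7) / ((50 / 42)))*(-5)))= 5 / 79608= 0.00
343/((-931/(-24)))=168/19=8.84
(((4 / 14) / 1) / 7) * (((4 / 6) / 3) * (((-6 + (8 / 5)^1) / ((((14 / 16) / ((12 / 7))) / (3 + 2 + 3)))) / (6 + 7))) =-22528 / 468195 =-0.05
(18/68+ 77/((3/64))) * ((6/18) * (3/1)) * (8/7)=670316/357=1877.64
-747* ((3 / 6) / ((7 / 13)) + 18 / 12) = -1814.14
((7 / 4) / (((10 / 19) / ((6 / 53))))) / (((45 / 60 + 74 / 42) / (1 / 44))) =8379 / 2460260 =0.00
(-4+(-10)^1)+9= -5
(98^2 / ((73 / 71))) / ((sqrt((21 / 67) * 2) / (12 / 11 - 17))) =-8523550 * sqrt(2814) / 2409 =-187692.00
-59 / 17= -3.47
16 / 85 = 0.19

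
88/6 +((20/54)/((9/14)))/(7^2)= 24968/1701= 14.68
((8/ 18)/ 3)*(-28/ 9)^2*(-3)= -3136/ 729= -4.30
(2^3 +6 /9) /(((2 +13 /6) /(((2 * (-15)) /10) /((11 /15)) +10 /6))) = -832 /165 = -5.04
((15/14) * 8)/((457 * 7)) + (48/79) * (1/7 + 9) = 9832068/1769047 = 5.56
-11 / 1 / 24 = -11 / 24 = -0.46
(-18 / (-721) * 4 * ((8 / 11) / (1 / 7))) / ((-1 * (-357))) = 192 / 134827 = 0.00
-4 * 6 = -24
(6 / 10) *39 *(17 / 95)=1989 / 475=4.19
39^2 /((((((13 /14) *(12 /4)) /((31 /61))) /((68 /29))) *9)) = 72.29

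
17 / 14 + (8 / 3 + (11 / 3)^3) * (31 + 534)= 11098189 / 378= 29360.29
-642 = -642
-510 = -510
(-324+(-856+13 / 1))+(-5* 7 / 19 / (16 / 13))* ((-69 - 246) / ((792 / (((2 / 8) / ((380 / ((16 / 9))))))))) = -5338545679 / 4574592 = -1167.00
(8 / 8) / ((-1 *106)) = -1 / 106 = -0.01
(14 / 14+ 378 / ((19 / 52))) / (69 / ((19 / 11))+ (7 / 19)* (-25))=19675 / 584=33.69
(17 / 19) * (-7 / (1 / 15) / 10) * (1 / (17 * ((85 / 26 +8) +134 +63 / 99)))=-3003 / 792851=-0.00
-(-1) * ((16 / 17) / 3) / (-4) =-4 / 51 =-0.08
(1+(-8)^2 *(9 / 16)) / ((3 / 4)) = 49.33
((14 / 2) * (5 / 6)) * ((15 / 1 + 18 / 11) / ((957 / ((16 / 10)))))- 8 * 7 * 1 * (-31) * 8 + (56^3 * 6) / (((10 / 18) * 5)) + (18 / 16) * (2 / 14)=5795181253343 / 14737800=393218.88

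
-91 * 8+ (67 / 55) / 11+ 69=-398628 / 605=-658.89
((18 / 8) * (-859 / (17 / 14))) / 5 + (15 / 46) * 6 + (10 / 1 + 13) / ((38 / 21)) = -11279757 / 37145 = -303.67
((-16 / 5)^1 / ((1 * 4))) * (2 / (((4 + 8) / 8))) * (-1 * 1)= 16 / 15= 1.07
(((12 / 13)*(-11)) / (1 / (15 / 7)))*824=-1631520 / 91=-17928.79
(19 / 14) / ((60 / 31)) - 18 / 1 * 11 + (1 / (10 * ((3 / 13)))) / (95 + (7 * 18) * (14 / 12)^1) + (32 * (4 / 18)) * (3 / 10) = -19836437 / 101640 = -195.16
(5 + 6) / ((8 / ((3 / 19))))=33 / 152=0.22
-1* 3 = -3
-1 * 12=-12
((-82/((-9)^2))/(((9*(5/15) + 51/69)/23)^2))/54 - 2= -43823585/16175052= -2.71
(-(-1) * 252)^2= 63504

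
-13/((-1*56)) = 13/56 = 0.23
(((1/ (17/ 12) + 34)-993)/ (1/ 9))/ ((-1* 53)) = 146619/ 901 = 162.73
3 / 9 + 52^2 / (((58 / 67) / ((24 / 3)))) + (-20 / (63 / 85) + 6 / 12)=91213117 / 3654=24962.54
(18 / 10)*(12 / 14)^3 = 1.13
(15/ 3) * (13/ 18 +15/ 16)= 1195/ 144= 8.30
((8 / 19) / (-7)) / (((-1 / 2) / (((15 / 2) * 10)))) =1200 / 133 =9.02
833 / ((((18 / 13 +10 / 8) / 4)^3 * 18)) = 161.96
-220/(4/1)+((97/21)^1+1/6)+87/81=-18575/378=-49.14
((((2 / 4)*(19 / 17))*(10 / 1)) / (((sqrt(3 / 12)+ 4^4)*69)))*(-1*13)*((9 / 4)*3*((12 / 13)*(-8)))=80 / 391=0.20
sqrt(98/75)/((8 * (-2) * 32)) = -7 * sqrt(6)/7680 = -0.00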